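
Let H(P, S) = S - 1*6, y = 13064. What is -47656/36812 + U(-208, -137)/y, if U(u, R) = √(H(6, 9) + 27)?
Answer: -11914/9203 + √30/13064 ≈ -1.2942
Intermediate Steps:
H(P, S) = -6 + S (H(P, S) = S - 6 = -6 + S)
U(u, R) = √30 (U(u, R) = √((-6 + 9) + 27) = √(3 + 27) = √30)
-47656/36812 + U(-208, -137)/y = -47656/36812 + √30/13064 = -47656*1/36812 + √30*(1/13064) = -11914/9203 + √30/13064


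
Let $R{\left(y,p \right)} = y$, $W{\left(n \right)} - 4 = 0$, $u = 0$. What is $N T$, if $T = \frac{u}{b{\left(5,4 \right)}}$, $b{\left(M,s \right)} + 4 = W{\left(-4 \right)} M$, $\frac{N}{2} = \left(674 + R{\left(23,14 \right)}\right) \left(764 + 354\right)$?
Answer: $0$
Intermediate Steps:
$W{\left(n \right)} = 4$ ($W{\left(n \right)} = 4 + 0 = 4$)
$N = 1558492$ ($N = 2 \left(674 + 23\right) \left(764 + 354\right) = 2 \cdot 697 \cdot 1118 = 2 \cdot 779246 = 1558492$)
$b{\left(M,s \right)} = -4 + 4 M$
$T = 0$ ($T = \frac{0}{-4 + 4 \cdot 5} = \frac{0}{-4 + 20} = \frac{0}{16} = 0 \cdot \frac{1}{16} = 0$)
$N T = 1558492 \cdot 0 = 0$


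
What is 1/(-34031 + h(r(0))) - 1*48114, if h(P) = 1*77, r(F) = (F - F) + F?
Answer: -1633662757/33954 ≈ -48114.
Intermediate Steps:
r(F) = F (r(F) = 0 + F = F)
h(P) = 77
1/(-34031 + h(r(0))) - 1*48114 = 1/(-34031 + 77) - 1*48114 = 1/(-33954) - 48114 = -1/33954 - 48114 = -1633662757/33954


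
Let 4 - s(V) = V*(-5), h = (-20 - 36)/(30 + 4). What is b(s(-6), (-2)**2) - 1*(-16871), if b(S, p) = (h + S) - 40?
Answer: 285657/17 ≈ 16803.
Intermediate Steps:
h = -28/17 (h = -56/34 = -56*1/34 = -28/17 ≈ -1.6471)
s(V) = 4 + 5*V (s(V) = 4 - V*(-5) = 4 - (-5)*V = 4 + 5*V)
b(S, p) = -708/17 + S (b(S, p) = (-28/17 + S) - 40 = -708/17 + S)
b(s(-6), (-2)**2) - 1*(-16871) = (-708/17 + (4 + 5*(-6))) - 1*(-16871) = (-708/17 + (4 - 30)) + 16871 = (-708/17 - 26) + 16871 = -1150/17 + 16871 = 285657/17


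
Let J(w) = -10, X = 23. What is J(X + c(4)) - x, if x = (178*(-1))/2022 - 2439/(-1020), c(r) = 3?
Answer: -4229083/343740 ≈ -12.303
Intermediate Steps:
x = 791683/343740 (x = -178*1/2022 - 2439*(-1/1020) = -89/1011 + 813/340 = 791683/343740 ≈ 2.3031)
J(X + c(4)) - x = -10 - 1*791683/343740 = -10 - 791683/343740 = -4229083/343740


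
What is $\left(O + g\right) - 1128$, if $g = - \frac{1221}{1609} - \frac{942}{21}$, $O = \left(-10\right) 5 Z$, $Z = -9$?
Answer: $- \frac{8150087}{11263} \approx -723.62$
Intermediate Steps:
$O = 450$ ($O = \left(-10\right) 5 \left(-9\right) = \left(-50\right) \left(-9\right) = 450$)
$g = - \frac{513773}{11263}$ ($g = \left(-1221\right) \frac{1}{1609} - \frac{314}{7} = - \frac{1221}{1609} - \frac{314}{7} = - \frac{513773}{11263} \approx -45.616$)
$\left(O + g\right) - 1128 = \left(450 - \frac{513773}{11263}\right) - 1128 = \frac{4554577}{11263} - 1128 = - \frac{8150087}{11263}$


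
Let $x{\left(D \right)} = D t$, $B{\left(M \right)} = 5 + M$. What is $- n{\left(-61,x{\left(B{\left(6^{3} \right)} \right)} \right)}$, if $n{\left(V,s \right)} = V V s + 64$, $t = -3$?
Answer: $2466959$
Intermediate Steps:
$x{\left(D \right)} = - 3 D$ ($x{\left(D \right)} = D \left(-3\right) = - 3 D$)
$n{\left(V,s \right)} = 64 + s V^{2}$ ($n{\left(V,s \right)} = V^{2} s + 64 = s V^{2} + 64 = 64 + s V^{2}$)
$- n{\left(-61,x{\left(B{\left(6^{3} \right)} \right)} \right)} = - (64 + - 3 \left(5 + 6^{3}\right) \left(-61\right)^{2}) = - (64 + - 3 \left(5 + 216\right) 3721) = - (64 + \left(-3\right) 221 \cdot 3721) = - (64 - 2467023) = \left(-1\right) \left(-2466959\right) = 2466959$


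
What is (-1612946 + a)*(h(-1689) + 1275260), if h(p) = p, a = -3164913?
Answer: -6084942664489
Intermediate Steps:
(-1612946 + a)*(h(-1689) + 1275260) = (-1612946 - 3164913)*(-1689 + 1275260) = -4777859*1273571 = -6084942664489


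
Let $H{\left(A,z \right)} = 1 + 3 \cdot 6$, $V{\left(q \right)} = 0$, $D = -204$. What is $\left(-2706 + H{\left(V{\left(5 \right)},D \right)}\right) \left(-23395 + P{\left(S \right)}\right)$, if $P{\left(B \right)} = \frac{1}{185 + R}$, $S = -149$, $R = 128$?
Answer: $\frac{19675917558}{313} \approx 6.2862 \cdot 10^{7}$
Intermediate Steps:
$H{\left(A,z \right)} = 19$ ($H{\left(A,z \right)} = 1 + 18 = 19$)
$P{\left(B \right)} = \frac{1}{313}$ ($P{\left(B \right)} = \frac{1}{185 + 128} = \frac{1}{313}$)
$\left(-2706 + H{\left(V{\left(5 \right)},D \right)}\right) \left(-23395 + P{\left(S \right)}\right) = \left(-2706 + 19\right) \left(-23395 + \frac{1}{313}\right) = \left(-2687\right) \left(- \frac{7322634}{313}\right) = \frac{19675917558}{313}$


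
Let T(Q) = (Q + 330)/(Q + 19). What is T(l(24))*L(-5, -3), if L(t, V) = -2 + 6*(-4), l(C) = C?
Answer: -9204/43 ≈ -214.05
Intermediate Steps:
T(Q) = (330 + Q)/(19 + Q)
L(t, V) = -26 (L(t, V) = -2 - 24 = -26)
T(l(24))*L(-5, -3) = ((330 + 24)/(19 + 24))*(-26) = (354/43)*(-26) = -9204/43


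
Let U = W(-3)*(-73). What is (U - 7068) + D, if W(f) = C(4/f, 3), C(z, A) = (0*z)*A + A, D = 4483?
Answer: -2804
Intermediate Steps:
C(z, A) = A (C(z, A) = 0*A + A = 0 + A = A)
W(f) = 3
U = -219 (U = 3*(-73) = -219)
(U - 7068) + D = (-219 - 7068) + 4483 = -7287 + 4483 = -2804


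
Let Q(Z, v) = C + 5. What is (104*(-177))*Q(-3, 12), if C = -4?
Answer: -18408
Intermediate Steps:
Q(Z, v) = 1 (Q(Z, v) = -4 + 5 = 1)
(104*(-177))*Q(-3, 12) = (104*(-177))*1 = -18408*1 = -18408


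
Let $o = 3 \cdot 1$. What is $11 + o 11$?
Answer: $44$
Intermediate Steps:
$o = 3$
$11 + o 11 = 11 + 3 \cdot 11 = 11 + 33 = 44$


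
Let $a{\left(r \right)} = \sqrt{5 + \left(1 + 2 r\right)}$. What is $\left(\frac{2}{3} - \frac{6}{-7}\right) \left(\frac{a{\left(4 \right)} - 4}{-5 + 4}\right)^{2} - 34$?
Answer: $\frac{82}{7} - \frac{256 \sqrt{14}}{21} \approx -33.898$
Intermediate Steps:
$a{\left(r \right)} = \sqrt{6 + 2 r}$
$\left(\frac{2}{3} - \frac{6}{-7}\right) \left(\frac{a{\left(4 \right)} - 4}{-5 + 4}\right)^{2} - 34 = \left(\frac{2}{3} - \frac{6}{-7}\right) \left(\frac{\sqrt{6 + 2 \cdot 4} - 4}{-5 + 4}\right)^{2} - 34 = \left(2 \cdot \frac{1}{3} - - \frac{6}{7}\right) \left(\frac{\sqrt{6 + 8} - 4}{-1}\right)^{2} - 34 = \left(\frac{2}{3} + \frac{6}{7}\right) \left(\left(\sqrt{14} - 4\right) \left(-1\right)\right)^{2} - 34 = \frac{32 \left(\left(-4 + \sqrt{14}\right) \left(-1\right)\right)^{2}}{21} - 34 = \frac{32 \left(4 - \sqrt{14}\right)^{2}}{21} - 34 = -34 + \frac{32 \left(4 - \sqrt{14}\right)^{2}}{21}$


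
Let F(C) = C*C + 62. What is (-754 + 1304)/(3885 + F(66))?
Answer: 550/8303 ≈ 0.066241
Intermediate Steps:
F(C) = 62 + C**2 (F(C) = C**2 + 62 = 62 + C**2)
(-754 + 1304)/(3885 + F(66)) = (-754 + 1304)/(3885 + (62 + 66**2)) = 550/(3885 + (62 + 4356)) = 550/(3885 + 4418) = 550/8303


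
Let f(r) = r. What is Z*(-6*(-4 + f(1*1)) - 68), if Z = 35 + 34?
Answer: -3450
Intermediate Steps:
Z = 69
Z*(-6*(-4 + f(1*1)) - 68) = 69*(-6*(-4 + 1*1) - 68) = 69*(-6*(-4 + 1) - 68) = 69*(-6*(-3) - 68) = 69*(18 - 68) = 69*(-50) = -3450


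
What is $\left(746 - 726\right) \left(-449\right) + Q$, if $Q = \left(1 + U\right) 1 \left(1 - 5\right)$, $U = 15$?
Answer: $-9044$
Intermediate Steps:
$Q = -64$ ($Q = \left(1 + 15\right) 1 \left(1 - 5\right) = 16 \cdot 1 \left(-4\right) = 16 \left(-4\right) = -64$)
$\left(746 - 726\right) \left(-449\right) + Q = \left(746 - 726\right) \left(-449\right) - 64 = 20 \left(-449\right) - 64 = -8980 - 64 = -9044$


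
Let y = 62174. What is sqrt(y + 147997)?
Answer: sqrt(210171) ≈ 458.44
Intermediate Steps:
sqrt(y + 147997) = sqrt(62174 + 147997) = sqrt(210171)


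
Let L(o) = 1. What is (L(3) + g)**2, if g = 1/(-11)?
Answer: 100/121 ≈ 0.82645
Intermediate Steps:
g = -1/11 ≈ -0.090909
(L(3) + g)**2 = (1 - 1/11)**2 = (10/11)**2 = 100/121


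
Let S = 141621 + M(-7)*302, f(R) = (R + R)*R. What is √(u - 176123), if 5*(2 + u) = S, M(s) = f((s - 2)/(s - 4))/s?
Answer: 4*I*√1369342870/385 ≈ 384.46*I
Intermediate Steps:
f(R) = 2*R² (f(R) = (2*R)*R = 2*R²)
M(s) = 2*(-2 + s)²/(s*(-4 + s)²) (M(s) = (2*((s - 2)/(s - 4))²)/s = (2*((-2 + s)/(-4 + s))²)/s = (2*((-2 + s)²/(-4 + s)²))/s = (2*(-2 + s)²/(-4 + s)²)/s = 2*(-2 + s)²/(s*(-4 + s)²))
S = 119904063/847 (S = 141621 + (2*(-2 - 7)²/(-7*(-4 - 7)²))*302 = 141621 + (2*(-⅐)*(-9)²/(-11)²)*302 = 141621 + (2*(-⅐)*(1/121)*81)*302 = 141621 - 162/847*302 = 141621 - 48924/847 = 119904063/847 ≈ 1.4156e+5)
u = 119895593/4235 (u = -2 + (⅕)*(119904063/847) = -2 + 119904063/4235 = 119895593/4235 ≈ 28311.)
√(u - 176123) = √(119895593/4235 - 176123) = √(-625985312/4235) = 4*I*√1369342870/385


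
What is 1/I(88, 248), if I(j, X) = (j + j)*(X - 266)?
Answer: -1/3168 ≈ -0.00031566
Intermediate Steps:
I(j, X) = 2*j*(-266 + X) (I(j, X) = (2*j)*(-266 + X) = 2*j*(-266 + X))
1/I(88, 248) = 1/(2*88*(-266 + 248)) = 1/(2*88*(-18)) = 1/(-3168) = -1/3168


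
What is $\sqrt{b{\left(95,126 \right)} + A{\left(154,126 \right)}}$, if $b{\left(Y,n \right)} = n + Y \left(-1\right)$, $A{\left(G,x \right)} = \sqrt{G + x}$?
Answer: $\sqrt{31 + 2 \sqrt{70}} \approx 6.9089$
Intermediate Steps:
$b{\left(Y,n \right)} = n - Y$
$\sqrt{b{\left(95,126 \right)} + A{\left(154,126 \right)}} = \sqrt{\left(126 - 95\right) + \sqrt{154 + 126}} = \sqrt{\left(126 - 95\right) + \sqrt{280}} = \sqrt{31 + 2 \sqrt{70}}$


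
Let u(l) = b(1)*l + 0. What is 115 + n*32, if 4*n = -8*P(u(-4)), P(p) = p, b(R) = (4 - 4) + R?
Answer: 371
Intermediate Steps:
b(R) = R (b(R) = 0 + R = R)
u(l) = l (u(l) = 1*l + 0 = l + 0 = l)
n = 8 (n = (-8*(-4))/4 = (¼)*32 = 8)
115 + n*32 = 115 + 8*32 = 115 + 256 = 371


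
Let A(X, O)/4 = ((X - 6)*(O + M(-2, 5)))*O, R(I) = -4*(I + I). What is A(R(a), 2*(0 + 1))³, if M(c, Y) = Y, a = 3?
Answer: -4741632000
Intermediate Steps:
R(I) = -8*I
A(X, O) = 4*O*(-6 + X)*(5 + O) (A(X, O) = 4*(((X - 6)*(O + 5))*O) = 4*(((-6 + X)*(5 + O))*O) = 4*(O*(-6 + X)*(5 + O)) = 4*O*(-6 + X)*(5 + O))
A(R(a), 2*(0 + 1))³ = (4*(2*(0 + 1))*(-30 - 12*(0 + 1) + 5*(-8*3) + (2*(0 + 1))*(-8*3)))³ = (4*(2*1)*(-30 - 12 + 5*(-24) + (2*1)*(-24)))³ = (4*2*(-30 - 6*2 - 120 + 2*(-24)))³ = (4*2*(-30 - 12 - 120 - 48))³ = (4*2*(-210))³ = (-1680)³ = -4741632000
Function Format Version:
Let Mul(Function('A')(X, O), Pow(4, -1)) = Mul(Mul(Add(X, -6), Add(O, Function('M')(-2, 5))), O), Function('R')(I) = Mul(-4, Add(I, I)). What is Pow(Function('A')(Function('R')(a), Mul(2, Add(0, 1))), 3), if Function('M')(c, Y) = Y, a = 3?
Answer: -4741632000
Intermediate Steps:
Function('R')(I) = Mul(-8, I) (Function('R')(I) = Mul(-4, Mul(2, I)) = Mul(-8, I))
Function('A')(X, O) = Mul(4, O, Add(-6, X), Add(5, O)) (Function('A')(X, O) = Mul(4, Mul(Mul(Add(X, -6), Add(O, 5)), O)) = Mul(4, Mul(Mul(Add(-6, X), Add(5, O)), O)) = Mul(4, Mul(O, Add(-6, X), Add(5, O))) = Mul(4, O, Add(-6, X), Add(5, O)))
Pow(Function('A')(Function('R')(a), Mul(2, Add(0, 1))), 3) = Pow(Mul(4, Mul(2, Add(0, 1)), Add(-30, Mul(-6, Mul(2, Add(0, 1))), Mul(5, Mul(-8, 3)), Mul(Mul(2, Add(0, 1)), Mul(-8, 3)))), 3) = Pow(Mul(4, Mul(2, 1), Add(-30, Mul(-6, Mul(2, 1)), Mul(5, -24), Mul(Mul(2, 1), -24))), 3) = Pow(Mul(4, 2, Add(-30, Mul(-6, 2), -120, Mul(2, -24))), 3) = Pow(Mul(4, 2, Add(-30, -12, -120, -48)), 3) = Pow(Mul(4, 2, -210), 3) = Pow(-1680, 3) = -4741632000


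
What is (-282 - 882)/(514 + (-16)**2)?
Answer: -582/385 ≈ -1.5117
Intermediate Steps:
(-282 - 882)/(514 + (-16)**2) = -1164/(514 + 256) = -1164/770 = -1164*1/770 = -582/385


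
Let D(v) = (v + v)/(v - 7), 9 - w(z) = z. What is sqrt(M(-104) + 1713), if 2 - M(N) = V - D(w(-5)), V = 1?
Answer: sqrt(1718) ≈ 41.449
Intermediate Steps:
w(z) = 9 - z
D(v) = 2*v/(-7 + v) (D(v) = (2*v)/(-7 + v) = 2*v/(-7 + v))
M(N) = 5 (M(N) = 2 - (1 - 2*(9 - 1*(-5))/(-7 + (9 - 1*(-5)))) = 2 - (1 - 2*(9 + 5)/(-7 + (9 + 5))) = 2 - (1 - 2*14/(-7 + 14)) = 2 - (1 - 2*14/7) = 2 - (1 - 1*4) = 2 - (1 - 4) = 2 - 1*(-3) = 2 + 3 = 5)
sqrt(M(-104) + 1713) = sqrt(5 + 1713) = sqrt(1718)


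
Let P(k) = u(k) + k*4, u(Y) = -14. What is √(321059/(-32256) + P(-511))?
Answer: I*√933854698/672 ≈ 45.475*I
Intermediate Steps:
P(k) = -14 + 4*k (P(k) = -14 + k*4 = -14 + 4*k)
√(321059/(-32256) + P(-511)) = √(321059/(-32256) + (-14 + 4*(-511))) = √(321059*(-1/32256) + (-14 - 2044)) = √(-321059/32256 - 2058) = √(-66703907/32256) = I*√933854698/672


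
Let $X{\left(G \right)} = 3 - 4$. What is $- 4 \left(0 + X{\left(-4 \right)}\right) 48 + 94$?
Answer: $286$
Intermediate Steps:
$X{\left(G \right)} = -1$ ($X{\left(G \right)} = 3 - 4 = -1$)
$- 4 \left(0 + X{\left(-4 \right)}\right) 48 + 94 = - 4 \left(0 - 1\right) 48 + 94 = \left(-4\right) \left(-1\right) 48 + 94 = 4 \cdot 48 + 94 = 192 + 94 = 286$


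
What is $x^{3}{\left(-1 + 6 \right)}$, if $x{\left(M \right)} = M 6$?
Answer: $27000$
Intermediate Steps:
$x{\left(M \right)} = 6 M$
$x^{3}{\left(-1 + 6 \right)} = \left(6 \left(-1 + 6\right)\right)^{3} = \left(6 \cdot 5\right)^{3} = 30^{3} = 27000$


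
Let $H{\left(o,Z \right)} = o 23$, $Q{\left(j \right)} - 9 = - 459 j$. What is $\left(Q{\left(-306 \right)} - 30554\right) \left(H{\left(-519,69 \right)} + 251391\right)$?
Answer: $26318149686$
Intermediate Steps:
$Q{\left(j \right)} = 9 - 459 j$
$H{\left(o,Z \right)} = 23 o$
$\left(Q{\left(-306 \right)} - 30554\right) \left(H{\left(-519,69 \right)} + 251391\right) = \left(\left(9 - -140454\right) - 30554\right) \left(23 \left(-519\right) + 251391\right) = \left(\left(9 + 140454\right) - 30554\right) \left(-11937 + 251391\right) = \left(140463 - 30554\right) 239454 = 109909 \cdot 239454 = 26318149686$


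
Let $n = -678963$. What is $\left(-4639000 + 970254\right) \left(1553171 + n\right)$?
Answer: $-3207247103168$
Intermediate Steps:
$\left(-4639000 + 970254\right) \left(1553171 + n\right) = \left(-4639000 + 970254\right) \left(1553171 - 678963\right) = \left(-3668746\right) 874208 = -3207247103168$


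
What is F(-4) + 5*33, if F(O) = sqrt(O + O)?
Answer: 165 + 2*I*sqrt(2) ≈ 165.0 + 2.8284*I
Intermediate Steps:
F(O) = sqrt(2)*sqrt(O) (F(O) = sqrt(2*O) = sqrt(2)*sqrt(O))
F(-4) + 5*33 = sqrt(2)*sqrt(-4) + 5*33 = sqrt(2)*(2*I) + 165 = 2*I*sqrt(2) + 165 = 165 + 2*I*sqrt(2)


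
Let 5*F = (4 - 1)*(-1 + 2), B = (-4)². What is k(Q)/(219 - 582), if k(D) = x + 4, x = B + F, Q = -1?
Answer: -103/1815 ≈ -0.056749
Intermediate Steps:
B = 16
F = ⅗ (F = ((4 - 1)*(-1 + 2))/5 = (3*1)/5 = (⅕)*3 = ⅗ ≈ 0.60000)
x = 83/5 (x = 16 + ⅗ = 83/5 ≈ 16.600)
k(D) = 103/5 (k(D) = 83/5 + 4 = 103/5)
k(Q)/(219 - 582) = 103/(5*(219 - 582)) = (103/5)/(-363) = (103/5)*(-1/363) = -103/1815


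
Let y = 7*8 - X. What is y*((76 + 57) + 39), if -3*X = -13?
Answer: 26660/3 ≈ 8886.7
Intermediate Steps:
X = 13/3 (X = -1/3*(-13) = 13/3 ≈ 4.3333)
y = 155/3 (y = 7*8 - 1*13/3 = 56 - 13/3 = 155/3 ≈ 51.667)
y*((76 + 57) + 39) = 155*((76 + 57) + 39)/3 = 155*(133 + 39)/3 = (155/3)*172 = 26660/3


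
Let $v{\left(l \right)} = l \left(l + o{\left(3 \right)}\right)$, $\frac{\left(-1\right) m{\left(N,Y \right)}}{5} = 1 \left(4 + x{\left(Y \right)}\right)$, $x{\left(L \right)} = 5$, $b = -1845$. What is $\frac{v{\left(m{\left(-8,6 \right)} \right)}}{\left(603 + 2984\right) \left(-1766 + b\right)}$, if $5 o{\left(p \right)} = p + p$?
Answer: $- \frac{1971}{12952657} \approx -0.00015217$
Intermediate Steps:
$o{\left(p \right)} = \frac{2 p}{5}$ ($o{\left(p \right)} = \frac{p + p}{5} = \frac{2 p}{5}$)
$m{\left(N,Y \right)} = -45$ ($m{\left(N,Y \right)} = - 5 \cdot 1 \left(4 + 5\right) = - 5 \cdot 1 \cdot 9 = \left(-5\right) 9 = -45$)
$v{\left(l \right)} = l \left(\frac{6}{5} + l\right)$ ($v{\left(l \right)} = l \left(l + \frac{2}{5} \cdot 3\right) = l \left(l + \frac{6}{5}\right) = l \left(\frac{6}{5} + l\right)$)
$\frac{v{\left(m{\left(-8,6 \right)} \right)}}{\left(603 + 2984\right) \left(-1766 + b\right)} = \frac{\frac{1}{5} \left(-45\right) \left(6 + 5 \left(-45\right)\right)}{\left(603 + 2984\right) \left(-1766 - 1845\right)} = \frac{\frac{1}{5} \left(-45\right) \left(6 - 225\right)}{3587 \left(-3611\right)} = \frac{\frac{1}{5} \left(-45\right) \left(-219\right)}{-12952657} = 1971 \left(- \frac{1}{12952657}\right) = - \frac{1971}{12952657}$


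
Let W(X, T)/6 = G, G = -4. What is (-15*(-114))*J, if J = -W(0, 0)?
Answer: 41040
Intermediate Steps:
W(X, T) = -24 (W(X, T) = 6*(-4) = -24)
J = 24 (J = -1*(-24) = 24)
(-15*(-114))*J = -15*(-114)*24 = 1710*24 = 41040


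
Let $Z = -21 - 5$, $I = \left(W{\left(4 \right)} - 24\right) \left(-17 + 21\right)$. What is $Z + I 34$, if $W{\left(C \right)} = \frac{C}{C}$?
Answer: $-3154$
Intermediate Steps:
$W{\left(C \right)} = 1$
$I = -92$ ($I = \left(1 - 24\right) \left(-17 + 21\right) = \left(-23\right) 4 = -92$)
$Z = -26$
$Z + I 34 = -26 - 3128 = -3154$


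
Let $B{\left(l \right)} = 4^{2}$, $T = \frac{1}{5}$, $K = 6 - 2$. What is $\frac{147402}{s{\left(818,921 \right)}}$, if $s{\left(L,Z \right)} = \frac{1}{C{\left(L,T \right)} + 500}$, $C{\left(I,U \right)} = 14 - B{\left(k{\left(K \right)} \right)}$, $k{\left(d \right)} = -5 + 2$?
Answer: $73406196$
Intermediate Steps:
$K = 4$
$k{\left(d \right)} = -3$
$T = \frac{1}{5} \approx 0.2$
$B{\left(l \right)} = 16$
$C{\left(I,U \right)} = -2$ ($C{\left(I,U \right)} = 14 - 16 = -2$)
$s{\left(L,Z \right)} = \frac{1}{498}$ ($s{\left(L,Z \right)} = \frac{1}{-2 + 500} = \frac{1}{498}$)
$\frac{147402}{s{\left(818,921 \right)}} = 147402 \frac{1}{\frac{1}{498}} = 147402 \cdot 498 = 73406196$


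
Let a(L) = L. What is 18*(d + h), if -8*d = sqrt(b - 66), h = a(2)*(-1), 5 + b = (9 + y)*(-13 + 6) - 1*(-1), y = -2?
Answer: -36 - 9*I*sqrt(119)/4 ≈ -36.0 - 24.545*I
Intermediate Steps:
b = -53 (b = -5 + ((9 - 2)*(-13 + 6) - 1*(-1)) = -5 + (7*(-7) + 1) = -5 + (-49 + 1) = -5 - 48 = -53)
h = -2 (h = 2*(-1) = -2)
d = -I*sqrt(119)/8 (d = -sqrt(-53 - 66)/8 = -I*sqrt(119)/8 ≈ -1.3636*I)
18*(d + h) = 18*(-I*sqrt(119)/8 - 2) = 18*(-2 - I*sqrt(119)/8) = -36 - 9*I*sqrt(119)/4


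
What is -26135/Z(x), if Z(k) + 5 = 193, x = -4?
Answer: -26135/188 ≈ -139.02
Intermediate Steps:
Z(k) = 188 (Z(k) = -5 + 193 = 188)
-26135/Z(x) = -26135/188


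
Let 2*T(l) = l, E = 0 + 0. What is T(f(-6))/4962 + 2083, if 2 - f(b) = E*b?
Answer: 10335847/4962 ≈ 2083.0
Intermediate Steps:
E = 0
f(b) = 2 (f(b) = 2 - 0*b = 2 - 1*0 = 2 + 0 = 2)
T(l) = l/2
T(f(-6))/4962 + 2083 = ((½)*2)/4962 + 2083 = 1*(1/4962) + 2083 = 1/4962 + 2083 = 10335847/4962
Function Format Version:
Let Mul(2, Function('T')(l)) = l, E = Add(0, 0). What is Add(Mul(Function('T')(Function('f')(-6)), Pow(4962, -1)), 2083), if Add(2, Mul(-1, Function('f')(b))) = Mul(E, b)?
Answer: Rational(10335847, 4962) ≈ 2083.0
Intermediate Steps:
E = 0
Function('f')(b) = 2 (Function('f')(b) = Add(2, Mul(-1, Mul(0, b))) = Add(2, Mul(-1, 0)) = Add(2, 0) = 2)
Function('T')(l) = Mul(Rational(1, 2), l)
Add(Mul(Function('T')(Function('f')(-6)), Pow(4962, -1)), 2083) = Add(Mul(Mul(Rational(1, 2), 2), Pow(4962, -1)), 2083) = Add(Mul(1, Rational(1, 4962)), 2083) = Add(Rational(1, 4962), 2083) = Rational(10335847, 4962)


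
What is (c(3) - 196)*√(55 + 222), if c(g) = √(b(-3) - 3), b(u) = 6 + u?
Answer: -196*√277 ≈ -3262.1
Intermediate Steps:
c(g) = 0 (c(g) = √((6 - 3) - 3) = √(3 - 3) = √0 = 0)
(c(3) - 196)*√(55 + 222) = (0 - 196)*√(55 + 222) = -196*√277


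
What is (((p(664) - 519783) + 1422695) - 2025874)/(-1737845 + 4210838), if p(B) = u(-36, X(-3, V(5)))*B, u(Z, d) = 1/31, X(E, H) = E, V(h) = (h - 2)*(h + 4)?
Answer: -34811158/76662783 ≈ -0.45408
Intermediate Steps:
V(h) = (-2 + h)*(4 + h)
u(Z, d) = 1/31
p(B) = B/31
(((p(664) - 519783) + 1422695) - 2025874)/(-1737845 + 4210838) = ((((1/31)*664 - 519783) + 1422695) - 2025874)/(-1737845 + 4210838) = (((664/31 - 519783) + 1422695) - 2025874)/2472993 = ((-16112609/31 + 1422695) - 2025874)*(1/2472993) = (27990936/31 - 2025874)*(1/2472993) = -34811158/31*1/2472993 = -34811158/76662783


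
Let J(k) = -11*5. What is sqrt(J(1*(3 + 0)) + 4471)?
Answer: 8*sqrt(69) ≈ 66.453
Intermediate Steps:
J(k) = -55
sqrt(J(1*(3 + 0)) + 4471) = sqrt(-55 + 4471) = sqrt(4416) = 8*sqrt(69)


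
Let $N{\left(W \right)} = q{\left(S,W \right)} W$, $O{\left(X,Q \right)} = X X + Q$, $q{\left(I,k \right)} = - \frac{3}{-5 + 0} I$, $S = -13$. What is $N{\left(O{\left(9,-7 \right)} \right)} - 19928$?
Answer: $- \frac{102526}{5} \approx -20505.0$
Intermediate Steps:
$q{\left(I,k \right)} = \frac{3 I}{5}$ ($q{\left(I,k \right)} = - \frac{3}{-5} I = \left(-3\right) \left(- \frac{1}{5}\right) I = \frac{3 I}{5}$)
$O{\left(X,Q \right)} = Q + X^{2}$ ($O{\left(X,Q \right)} = X^{2} + Q = Q + X^{2}$)
$N{\left(W \right)} = - \frac{39 W}{5}$ ($N{\left(W \right)} = \frac{3}{5} \left(-13\right) W = - \frac{39 W}{5}$)
$N{\left(O{\left(9,-7 \right)} \right)} - 19928 = - \frac{39 \left(-7 + 9^{2}\right)}{5} - 19928 = - \frac{39 \left(-7 + 81\right)}{5} - 19928 = \left(- \frac{39}{5}\right) 74 - 19928 = - \frac{2886}{5} - 19928 = - \frac{102526}{5}$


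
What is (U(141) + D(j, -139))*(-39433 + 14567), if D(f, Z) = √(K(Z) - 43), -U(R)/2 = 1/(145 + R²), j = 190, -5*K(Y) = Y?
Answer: 24866/10013 - 49732*I*√95/5 ≈ 2.4834 - 96946.0*I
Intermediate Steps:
K(Y) = -Y/5
U(R) = -2/(145 + R²)
D(f, Z) = √(-43 - Z/5) (D(f, Z) = √(-Z/5 - 43) = √(-43 - Z/5))
(U(141) + D(j, -139))*(-39433 + 14567) = (-2/(145 + 141²) + √(-1075 - 5*(-139))/5)*(-39433 + 14567) = (-2/(145 + 19881) + √(-1075 + 695)/5)*(-24866) = (-2/20026 + √(-380)/5)*(-24866) = (-2*1/20026 + (2*I*√95)/5)*(-24866) = (-1/10013 + 2*I*√95/5)*(-24866) = 24866/10013 - 49732*I*√95/5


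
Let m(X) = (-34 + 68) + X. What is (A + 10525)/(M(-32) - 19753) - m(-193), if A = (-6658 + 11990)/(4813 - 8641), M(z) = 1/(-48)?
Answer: 47929725073/302458255 ≈ 158.47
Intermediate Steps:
M(z) = -1/48
A = -1333/957 (A = 5332/(-3828) = 5332*(-1/3828) = -1333/957 ≈ -1.3929)
m(X) = 34 + X
(A + 10525)/(M(-32) - 19753) - m(-193) = (-1333/957 + 10525)/(-1/48 - 19753) - (34 - 193) = 10071092/(957*(-948145/48)) - 1*(-159) = (10071092/957)*(-48/948145) + 159 = -161137472/302458255 + 159 = 47929725073/302458255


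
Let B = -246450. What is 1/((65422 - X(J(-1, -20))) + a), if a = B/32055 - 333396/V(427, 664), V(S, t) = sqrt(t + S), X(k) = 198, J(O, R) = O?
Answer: 162465081453743/10341568592044020910 + 380635629381*sqrt(1091)/5170784296022010455 ≈ 1.8141e-5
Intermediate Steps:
V(S, t) = sqrt(S + t)
a = -16430/2137 - 333396*sqrt(1091)/1091 (a = -246450/32055 - 333396/sqrt(427 + 664) = -246450*1/32055 - 333396*sqrt(1091)/1091 = -16430/2137 - 333396*sqrt(1091)/1091 ≈ -10101.)
1/((65422 - X(J(-1, -20))) + a) = 1/((65422 - 1*198) + (-16430/2137 - 333396*sqrt(1091)/1091)) = 1/((65422 - 198) + (-16430/2137 - 333396*sqrt(1091)/1091)) = 1/(65224 + (-16430/2137 - 333396*sqrt(1091)/1091)) = 1/(139367258/2137 - 333396*sqrt(1091)/1091)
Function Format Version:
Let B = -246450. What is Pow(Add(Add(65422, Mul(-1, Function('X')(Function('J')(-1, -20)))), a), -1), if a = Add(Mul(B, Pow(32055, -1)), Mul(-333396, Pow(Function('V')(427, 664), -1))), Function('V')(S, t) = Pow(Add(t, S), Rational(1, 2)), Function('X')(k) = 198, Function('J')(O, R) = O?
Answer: Add(Rational(162465081453743, 10341568592044020910), Mul(Rational(380635629381, 5170784296022010455), Pow(1091, Rational(1, 2)))) ≈ 1.8141e-5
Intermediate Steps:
Function('V')(S, t) = Pow(Add(S, t), Rational(1, 2))
a = Add(Rational(-16430, 2137), Mul(Rational(-333396, 1091), Pow(1091, Rational(1, 2)))) (a = Add(Mul(-246450, Pow(32055, -1)), Mul(-333396, Pow(Pow(Add(427, 664), Rational(1, 2)), -1))) = Add(Mul(-246450, Rational(1, 32055)), Mul(-333396, Pow(Pow(1091, Rational(1, 2)), -1))) = Add(Rational(-16430, 2137), Mul(-333396, Mul(Rational(1, 1091), Pow(1091, Rational(1, 2))))) = Add(Rational(-16430, 2137), Mul(Rational(-333396, 1091), Pow(1091, Rational(1, 2)))) ≈ -10101.)
Pow(Add(Add(65422, Mul(-1, Function('X')(Function('J')(-1, -20)))), a), -1) = Pow(Add(Add(65422, Mul(-1, 198)), Add(Rational(-16430, 2137), Mul(Rational(-333396, 1091), Pow(1091, Rational(1, 2))))), -1) = Pow(Add(Add(65422, -198), Add(Rational(-16430, 2137), Mul(Rational(-333396, 1091), Pow(1091, Rational(1, 2))))), -1) = Pow(Add(65224, Add(Rational(-16430, 2137), Mul(Rational(-333396, 1091), Pow(1091, Rational(1, 2))))), -1) = Pow(Add(Rational(139367258, 2137), Mul(Rational(-333396, 1091), Pow(1091, Rational(1, 2)))), -1)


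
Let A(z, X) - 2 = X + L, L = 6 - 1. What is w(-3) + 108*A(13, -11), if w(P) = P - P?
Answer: -432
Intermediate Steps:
w(P) = 0
L = 5
A(z, X) = 7 + X (A(z, X) = 2 + (X + 5) = 2 + (5 + X) = 7 + X)
w(-3) + 108*A(13, -11) = 0 + 108*(7 - 11) = 0 + 108*(-4) = 0 - 432 = -432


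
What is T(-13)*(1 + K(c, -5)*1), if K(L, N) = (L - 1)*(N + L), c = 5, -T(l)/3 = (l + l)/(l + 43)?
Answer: 13/5 ≈ 2.6000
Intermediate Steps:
T(l) = -6*l/(43 + l) (T(l) = -3*(l + l)/(l + 43) = -3*2*l/(43 + l) = -6*l/(43 + l))
K(L, N) = (-1 + L)*(L + N)
T(-13)*(1 + K(c, -5)*1) = (-6*(-13)/(43 - 13))*(1 + (5**2 - 1*5 - 1*(-5) + 5*(-5))*1) = (-6*(-13)/30)*(1 + (25 - 5 + 5 - 25)*1) = (-6*(-13)*1/30)*(1 + 0*1) = 13*(1 + 0)/5 = (13/5)*1 = 13/5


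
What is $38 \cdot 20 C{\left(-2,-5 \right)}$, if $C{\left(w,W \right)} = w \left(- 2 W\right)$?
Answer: $-15200$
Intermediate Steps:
$C{\left(w,W \right)} = - 2 W w$
$38 \cdot 20 C{\left(-2,-5 \right)} = 38 \cdot 20 \left(\left(-2\right) \left(-5\right) \left(-2\right)\right) = 760 \left(-20\right) = -15200$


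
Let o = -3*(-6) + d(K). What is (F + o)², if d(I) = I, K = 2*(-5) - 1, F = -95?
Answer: 7744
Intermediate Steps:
K = -11 (K = -10 - 1 = -11)
o = 7 (o = -3*(-6) - 11 = 18 - 11 = 7)
(F + o)² = (-95 + 7)² = (-88)² = 7744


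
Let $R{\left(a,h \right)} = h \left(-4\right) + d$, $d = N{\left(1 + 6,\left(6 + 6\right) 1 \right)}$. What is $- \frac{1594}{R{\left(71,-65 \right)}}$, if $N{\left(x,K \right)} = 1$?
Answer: $- \frac{1594}{261} \approx -6.1073$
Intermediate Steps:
$d = 1$
$R{\left(a,h \right)} = 1 - 4 h$ ($R{\left(a,h \right)} = h \left(-4\right) + 1 = - 4 h + 1 = 1 - 4 h$)
$- \frac{1594}{R{\left(71,-65 \right)}} = - \frac{1594}{1 - -260} = - \frac{1594}{1 + 260} = - \frac{1594}{261}$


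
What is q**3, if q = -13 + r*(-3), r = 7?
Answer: -39304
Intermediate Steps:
q = -34 (q = -13 + 7*(-3) = -13 - 21 = -34)
q**3 = (-34)**3 = -39304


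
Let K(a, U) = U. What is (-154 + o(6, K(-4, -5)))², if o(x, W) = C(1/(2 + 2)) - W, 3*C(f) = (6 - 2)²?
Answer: 185761/9 ≈ 20640.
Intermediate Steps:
C(f) = 16/3 (C(f) = (6 - 2)²/3 = (⅓)*4² = (⅓)*16 = 16/3)
o(x, W) = 16/3 - W
(-154 + o(6, K(-4, -5)))² = (-154 + (16/3 - 1*(-5)))² = (-154 + (16/3 + 5))² = (-154 + 31/3)² = (-431/3)² = 185761/9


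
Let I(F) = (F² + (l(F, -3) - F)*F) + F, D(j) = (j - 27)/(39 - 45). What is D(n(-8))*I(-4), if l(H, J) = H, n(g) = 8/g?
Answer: 56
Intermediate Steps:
D(j) = 9/2 - j/6 (D(j) = (-27 + j)/(-6) = (-27 + j)*(-⅙) = 9/2 - j/6)
I(F) = F + F² (I(F) = (F² + (F - F)*F) + F = (F² + 0*F) + F = (F² + 0) + F = F² + F = F + F²)
D(n(-8))*I(-4) = (9/2 - 4/(3*(-8)))*(-4*(1 - 4)) = (9/2 - 4*(-1)/(3*8))*(-4*(-3)) = (9/2 - ⅙*(-1))*12 = (9/2 + ⅙)*12 = (14/3)*12 = 56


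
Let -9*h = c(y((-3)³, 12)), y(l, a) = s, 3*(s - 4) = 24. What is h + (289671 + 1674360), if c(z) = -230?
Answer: 17676509/9 ≈ 1.9641e+6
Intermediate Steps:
s = 12 (s = 4 + (⅓)*24 = 4 + 8 = 12)
y(l, a) = 12
h = 230/9 (h = -⅑*(-230) = 230/9 ≈ 25.556)
h + (289671 + 1674360) = 230/9 + (289671 + 1674360) = 230/9 + 1964031 = 17676509/9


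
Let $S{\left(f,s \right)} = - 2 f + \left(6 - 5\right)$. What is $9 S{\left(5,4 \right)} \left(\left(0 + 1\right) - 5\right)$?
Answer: $324$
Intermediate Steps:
$S{\left(f,s \right)} = 1 - 2 f$ ($S{\left(f,s \right)} = - 2 f + \left(6 - 5\right) = - 2 f + 1 = 1 - 2 f$)
$9 S{\left(5,4 \right)} \left(\left(0 + 1\right) - 5\right) = 9 \left(1 - 10\right) \left(\left(0 + 1\right) - 5\right) = 9 \left(1 - 10\right) \left(1 - 5\right) = 9 \left(-9\right) \left(-4\right) = \left(-81\right) \left(-4\right) = 324$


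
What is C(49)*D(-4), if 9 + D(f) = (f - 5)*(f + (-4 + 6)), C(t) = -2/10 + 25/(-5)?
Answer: -234/5 ≈ -46.800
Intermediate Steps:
C(t) = -26/5 (C(t) = -2*⅒ + 25*(-⅕) = -⅕ - 5 = -26/5)
D(f) = -9 + (-5 + f)*(2 + f) (D(f) = -9 + (f - 5)*(f + (-4 + 6)) = -9 + (-5 + f)*(f + 2) = -9 + (-5 + f)*(2 + f))
C(49)*D(-4) = -26*(-19 + (-4)² - 3*(-4))/5 = -26*(-19 + 16 + 12)/5 = -26/5*9 = -234/5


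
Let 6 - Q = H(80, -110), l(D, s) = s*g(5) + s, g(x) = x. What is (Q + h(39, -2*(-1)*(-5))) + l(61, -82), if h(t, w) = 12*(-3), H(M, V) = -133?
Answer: -389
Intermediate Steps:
l(D, s) = 6*s (l(D, s) = s*5 + s = 5*s + s = 6*s)
h(t, w) = -36
Q = 139 (Q = 6 - 1*(-133) = 6 + 133 = 139)
(Q + h(39, -2*(-1)*(-5))) + l(61, -82) = (139 - 36) + 6*(-82) = 103 - 492 = -389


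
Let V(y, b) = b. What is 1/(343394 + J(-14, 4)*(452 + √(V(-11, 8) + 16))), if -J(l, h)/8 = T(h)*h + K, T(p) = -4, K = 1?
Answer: 198817/79056226178 - 60*√6/39528113089 ≈ 2.5112e-6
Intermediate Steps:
J(l, h) = -8 + 32*h (J(l, h) = -8*(-4*h + 1) = -8*(1 - 4*h) = -8 + 32*h)
1/(343394 + J(-14, 4)*(452 + √(V(-11, 8) + 16))) = 1/(343394 + (-8 + 32*4)*(452 + √(8 + 16))) = 1/(343394 + (-8 + 128)*(452 + √24)) = 1/(343394 + 120*(452 + 2*√6)) = 1/(343394 + (54240 + 240*√6)) = 1/(397634 + 240*√6)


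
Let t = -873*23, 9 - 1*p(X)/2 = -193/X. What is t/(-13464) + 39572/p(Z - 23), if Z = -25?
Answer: 1421326297/357544 ≈ 3975.3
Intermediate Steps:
p(X) = 18 + 386/X (p(X) = 18 - (-386)/X = 18 + 386/X)
t = -20079
t/(-13464) + 39572/p(Z - 23) = -20079/(-13464) + 39572/(18 + 386/(-25 - 23)) = -20079*(-1/13464) + 39572/(18 + 386/(-48)) = 2231/1496 + 39572/(18 + 386*(-1/48)) = 2231/1496 + 39572/(18 - 193/24) = 2231/1496 + 39572/(239/24) = 2231/1496 + 39572*(24/239) = 2231/1496 + 949728/239 = 1421326297/357544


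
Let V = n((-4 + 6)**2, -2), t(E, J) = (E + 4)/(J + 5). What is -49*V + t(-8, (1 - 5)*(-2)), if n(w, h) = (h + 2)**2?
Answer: -4/13 ≈ -0.30769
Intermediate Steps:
n(w, h) = (2 + h)**2
t(E, J) = (4 + E)/(5 + J)
V = 0 (V = (2 - 2)**2 = 0**2 = 0)
-49*V + t(-8, (1 - 5)*(-2)) = -49*0 + (4 - 8)/(5 + (1 - 5)*(-2)) = 0 - 4/(5 - 4*(-2)) = 0 - 4/(5 + 8) = 0 - 4/13 = -4/13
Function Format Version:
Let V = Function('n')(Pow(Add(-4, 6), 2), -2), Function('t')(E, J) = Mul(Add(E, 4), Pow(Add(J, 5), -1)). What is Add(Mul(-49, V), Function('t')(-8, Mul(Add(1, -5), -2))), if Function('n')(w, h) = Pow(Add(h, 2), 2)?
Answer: Rational(-4, 13) ≈ -0.30769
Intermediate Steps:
Function('n')(w, h) = Pow(Add(2, h), 2)
Function('t')(E, J) = Mul(Pow(Add(5, J), -1), Add(4, E)) (Function('t')(E, J) = Mul(Add(4, E), Pow(Add(5, J), -1)) = Mul(Pow(Add(5, J), -1), Add(4, E)))
V = 0 (V = Pow(Add(2, -2), 2) = Pow(0, 2) = 0)
Add(Mul(-49, V), Function('t')(-8, Mul(Add(1, -5), -2))) = Add(Mul(-49, 0), Mul(Pow(Add(5, Mul(Add(1, -5), -2)), -1), Add(4, -8))) = Add(0, Mul(Pow(Add(5, Mul(-4, -2)), -1), -4)) = Add(0, Mul(Pow(Add(5, 8), -1), -4)) = Add(0, Mul(Pow(13, -1), -4)) = Add(0, Mul(Rational(1, 13), -4)) = Add(0, Rational(-4, 13)) = Rational(-4, 13)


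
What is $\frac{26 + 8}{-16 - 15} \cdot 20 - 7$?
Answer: $- \frac{897}{31} \approx -28.935$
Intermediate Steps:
$\frac{26 + 8}{-16 - 15} \cdot 20 - 7 = \frac{34}{-31} \cdot 20 - 7 = 34 \left(- \frac{1}{31}\right) 20 - 7 = \left(- \frac{34}{31}\right) 20 - 7 = - \frac{680}{31} - 7 = - \frac{897}{31}$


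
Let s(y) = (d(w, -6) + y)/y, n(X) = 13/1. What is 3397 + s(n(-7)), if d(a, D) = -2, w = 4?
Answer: 44172/13 ≈ 3397.8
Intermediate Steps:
n(X) = 13 (n(X) = 13*1 = 13)
s(y) = (-2 + y)/y
3397 + s(n(-7)) = 3397 + (-2 + 13)/13 = 3397 + (1/13)*11 = 3397 + 11/13 = 44172/13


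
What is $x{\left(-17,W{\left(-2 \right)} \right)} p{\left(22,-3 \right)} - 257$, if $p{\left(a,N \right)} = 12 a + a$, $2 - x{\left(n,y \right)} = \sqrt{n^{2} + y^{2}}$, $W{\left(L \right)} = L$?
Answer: $315 - 286 \sqrt{293} \approx -4580.5$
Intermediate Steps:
$x{\left(n,y \right)} = 2 - \sqrt{n^{2} + y^{2}}$
$p{\left(a,N \right)} = 13 a$
$x{\left(-17,W{\left(-2 \right)} \right)} p{\left(22,-3 \right)} - 257 = \left(2 - \sqrt{\left(-17\right)^{2} + \left(-2\right)^{2}}\right) 13 \cdot 22 - 257 = \left(2 - \sqrt{289 + 4}\right) 286 - 257 = \left(2 - \sqrt{293}\right) 286 - 257 = \left(572 - 286 \sqrt{293}\right) - 257 = 315 - 286 \sqrt{293}$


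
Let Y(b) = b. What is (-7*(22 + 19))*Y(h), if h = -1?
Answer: 287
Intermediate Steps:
(-7*(22 + 19))*Y(h) = -7*(22 + 19)*(-1) = -7*41*(-1) = -287*(-1) = 287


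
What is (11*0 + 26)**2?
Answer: 676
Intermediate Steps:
(11*0 + 26)**2 = (0 + 26)**2 = 26**2 = 676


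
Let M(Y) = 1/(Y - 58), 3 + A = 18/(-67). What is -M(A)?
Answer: 67/4105 ≈ 0.016322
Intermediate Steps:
A = -219/67 (A = -3 + 18/(-67) = -3 + 18*(-1/67) = -3 - 18/67 = -219/67 ≈ -3.2687)
M(Y) = 1/(-58 + Y)
-M(A) = -1/(-58 - 219/67) = -1/(-4105/67) = -1*(-67/4105) = 67/4105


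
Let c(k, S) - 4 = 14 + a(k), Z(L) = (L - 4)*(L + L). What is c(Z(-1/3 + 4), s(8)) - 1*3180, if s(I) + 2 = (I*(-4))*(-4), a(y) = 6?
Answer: -3156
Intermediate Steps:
Z(L) = 2*L*(-4 + L) (Z(L) = (-4 + L)*(2*L) = 2*L*(-4 + L))
s(I) = -2 + 16*I (s(I) = -2 + (I*(-4))*(-4) = -2 - 4*I*(-4) = -2 + 16*I)
c(k, S) = 24 (c(k, S) = 4 + (14 + 6) = 4 + 20 = 24)
c(Z(-1/3 + 4), s(8)) - 1*3180 = 24 - 1*3180 = 24 - 3180 = -3156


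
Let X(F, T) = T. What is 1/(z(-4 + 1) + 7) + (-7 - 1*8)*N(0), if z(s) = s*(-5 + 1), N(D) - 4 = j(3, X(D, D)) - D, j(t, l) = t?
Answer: -1994/19 ≈ -104.95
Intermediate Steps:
N(D) = 7 - D (N(D) = 4 + (3 - D) = 7 - D)
z(s) = -4*s (z(s) = s*(-4) = -4*s)
1/(z(-4 + 1) + 7) + (-7 - 1*8)*N(0) = 1/(-4*(-4 + 1) + 7) + (-7 - 1*8)*(7 - 1*0) = 1/(-4*(-3) + 7) + (-7 - 8)*(7 + 0) = 1/(12 + 7) - 15*7 = 1/19 - 105 = -1994/19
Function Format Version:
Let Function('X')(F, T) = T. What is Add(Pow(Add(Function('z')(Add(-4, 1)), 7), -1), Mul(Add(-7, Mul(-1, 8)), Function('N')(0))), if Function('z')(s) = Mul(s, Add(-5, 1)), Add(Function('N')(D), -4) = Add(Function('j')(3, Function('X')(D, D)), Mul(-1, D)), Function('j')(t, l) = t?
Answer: Rational(-1994, 19) ≈ -104.95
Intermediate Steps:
Function('N')(D) = Add(7, Mul(-1, D)) (Function('N')(D) = Add(4, Add(3, Mul(-1, D))) = Add(7, Mul(-1, D)))
Function('z')(s) = Mul(-4, s) (Function('z')(s) = Mul(s, -4) = Mul(-4, s))
Add(Pow(Add(Function('z')(Add(-4, 1)), 7), -1), Mul(Add(-7, Mul(-1, 8)), Function('N')(0))) = Add(Pow(Add(Mul(-4, Add(-4, 1)), 7), -1), Mul(Add(-7, Mul(-1, 8)), Add(7, Mul(-1, 0)))) = Add(Pow(Add(Mul(-4, -3), 7), -1), Mul(Add(-7, -8), Add(7, 0))) = Add(Pow(Add(12, 7), -1), Mul(-15, 7)) = Add(Pow(19, -1), -105) = Add(Rational(1, 19), -105) = Rational(-1994, 19)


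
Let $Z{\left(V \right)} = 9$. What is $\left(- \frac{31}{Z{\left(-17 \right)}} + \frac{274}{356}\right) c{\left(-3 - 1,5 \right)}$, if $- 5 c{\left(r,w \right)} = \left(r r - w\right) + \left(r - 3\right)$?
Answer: $\frac{1714}{801} \approx 2.1398$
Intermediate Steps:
$c{\left(r,w \right)} = \frac{3}{5} - \frac{r}{5} - \frac{r^{2}}{5} + \frac{w}{5}$ ($c{\left(r,w \right)} = - \frac{\left(r r - w\right) + \left(r - 3\right)}{5} = - \frac{\left(r^{2} - w\right) + \left(-3 + r\right)}{5} = - \frac{-3 + r + r^{2} - w}{5} = \frac{3}{5} - \frac{r}{5} - \frac{r^{2}}{5} + \frac{w}{5}$)
$\left(- \frac{31}{Z{\left(-17 \right)}} + \frac{274}{356}\right) c{\left(-3 - 1,5 \right)} = \left(- \frac{31}{9} + \frac{274}{356}\right) \left(\frac{3}{5} - \frac{-3 - 1}{5} - \frac{\left(-3 - 1\right)^{2}}{5} + \frac{1}{5} \cdot 5\right) = \left(\left(-31\right) \frac{1}{9} + 274 \cdot \frac{1}{356}\right) \left(\frac{3}{5} - \frac{-3 - 1}{5} - \frac{\left(-3 - 1\right)^{2}}{5} + 1\right) = \left(- \frac{31}{9} + \frac{137}{178}\right) \left(\frac{3}{5} - - \frac{4}{5} - \frac{\left(-4\right)^{2}}{5} + 1\right) = - \frac{4285 \left(\frac{3}{5} + \frac{4}{5} - \frac{16}{5} + 1\right)}{1602} = \left(- \frac{4285}{1602}\right) \left(- \frac{4}{5}\right) = \frac{1714}{801}$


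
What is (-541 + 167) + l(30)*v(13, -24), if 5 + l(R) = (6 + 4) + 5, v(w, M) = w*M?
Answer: -3494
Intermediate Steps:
v(w, M) = M*w
l(R) = 10 (l(R) = -5 + ((6 + 4) + 5) = -5 + (10 + 5) = -5 + 15 = 10)
(-541 + 167) + l(30)*v(13, -24) = (-541 + 167) + 10*(-24*13) = -374 + 10*(-312) = -374 - 3120 = -3494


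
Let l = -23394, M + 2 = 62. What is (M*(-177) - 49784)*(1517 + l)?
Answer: 1321458308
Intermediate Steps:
M = 60 (M = -2 + 62 = 60)
(M*(-177) - 49784)*(1517 + l) = (60*(-177) - 49784)*(1517 - 23394) = (-10620 - 49784)*(-21877) = -60404*(-21877) = 1321458308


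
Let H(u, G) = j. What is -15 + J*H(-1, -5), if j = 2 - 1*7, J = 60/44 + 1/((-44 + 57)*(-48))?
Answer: -149705/6864 ≈ -21.810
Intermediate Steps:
J = 9349/6864 (J = 60*(1/44) - 1/48/13 = 15/11 + (1/13)*(-1/48) = 15/11 - 1/624 = 9349/6864 ≈ 1.3620)
j = -5 (j = 2 - 7 = -5)
H(u, G) = -5
-15 + J*H(-1, -5) = -15 + (9349/6864)*(-5) = -15 - 46745/6864 = -149705/6864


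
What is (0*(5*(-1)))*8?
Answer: 0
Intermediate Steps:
(0*(5*(-1)))*8 = (0*(-5))*8 = 0*8 = 0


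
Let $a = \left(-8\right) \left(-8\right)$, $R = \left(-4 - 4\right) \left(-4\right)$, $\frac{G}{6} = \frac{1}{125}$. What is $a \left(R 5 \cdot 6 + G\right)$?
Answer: $\frac{7680384}{125} \approx 61443.0$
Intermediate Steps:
$G = \frac{6}{125} \approx 0.048$
$R = 32$ ($R = \left(-8\right) \left(-4\right) = 32$)
$a = 64$
$a \left(R 5 \cdot 6 + G\right) = 64 \left(32 \cdot 5 \cdot 6 + \frac{6}{125}\right) = 64 \left(160 \cdot 6 + \frac{6}{125}\right) = 64 \left(960 + \frac{6}{125}\right) = 64 \cdot \frac{120006}{125} = \frac{7680384}{125}$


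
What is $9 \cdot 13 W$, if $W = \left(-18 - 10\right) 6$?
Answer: $-19656$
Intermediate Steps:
$W = -168$ ($W = \left(-28\right) 6 = -168$)
$9 \cdot 13 W = 9 \cdot 13 \left(-168\right) = 117 \left(-168\right) = -19656$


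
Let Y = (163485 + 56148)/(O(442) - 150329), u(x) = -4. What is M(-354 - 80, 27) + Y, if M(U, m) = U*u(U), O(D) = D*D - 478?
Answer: 77570585/44557 ≈ 1740.9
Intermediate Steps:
O(D) = -478 + D**2 (O(D) = D**2 - 478 = -478 + D**2)
Y = 219633/44557 (Y = (163485 + 56148)/((-478 + 442**2) - 150329) = 219633/((-478 + 195364) - 150329) = 219633/(194886 - 150329) = 219633/44557 ≈ 4.9293)
M(U, m) = -4*U (M(U, m) = U*(-4) = -4*U)
M(-354 - 80, 27) + Y = -4*(-354 - 80) + 219633/44557 = -4*(-434) + 219633/44557 = 1736 + 219633/44557 = 77570585/44557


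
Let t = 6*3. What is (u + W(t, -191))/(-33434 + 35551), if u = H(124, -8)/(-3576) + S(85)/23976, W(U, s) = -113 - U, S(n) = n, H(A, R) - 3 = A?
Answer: -58512719/945352701 ≈ -0.061895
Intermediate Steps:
t = 18
H(A, R) = 3 + A
u = -14276/446553 (u = (3 + 124)/(-3576) + 85/23976 = 127*(-1/3576) + 85*(1/23976) = -127/3576 + 85/23976 = -14276/446553 ≈ -0.031969)
(u + W(t, -191))/(-33434 + 35551) = (-14276/446553 + (-113 - 1*18))/(-33434 + 35551) = (-14276/446553 + (-113 - 18))/2117 = (-14276/446553 - 131)*(1/2117) = -58512719/446553*1/2117 = -58512719/945352701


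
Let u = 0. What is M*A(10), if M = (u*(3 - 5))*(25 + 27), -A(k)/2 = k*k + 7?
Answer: 0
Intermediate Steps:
A(k) = -14 - 2*k² (A(k) = -2*(k*k + 7) = -2*(k² + 7) = -2*(7 + k²) = -14 - 2*k²)
M = 0 (M = (0*(3 - 5))*(25 + 27) = (0*(-2))*52 = 0*52 = 0)
M*A(10) = 0*(-14 - 2*10²) = 0*(-14 - 2*100) = 0*(-14 - 200) = 0*(-214) = 0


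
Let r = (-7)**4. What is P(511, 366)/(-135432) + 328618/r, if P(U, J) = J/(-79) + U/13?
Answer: 45706953084341/333951882264 ≈ 136.87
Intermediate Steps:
P(U, J) = -J/79 + U/13 (P(U, J) = J*(-1/79) + U*(1/13) = -J/79 + U/13)
r = 2401
P(511, 366)/(-135432) + 328618/r = (-1/79*366 + (1/13)*511)/(-135432) + 328618/2401 = (-366/79 + 511/13)*(-1/135432) + 328618*(1/2401) = (35611/1027)*(-1/135432) + 328618/2401 = -35611/139088664 + 328618/2401 = 45706953084341/333951882264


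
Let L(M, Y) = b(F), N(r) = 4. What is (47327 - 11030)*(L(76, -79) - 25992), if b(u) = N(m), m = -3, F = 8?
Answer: -943286436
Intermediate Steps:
b(u) = 4
L(M, Y) = 4
(47327 - 11030)*(L(76, -79) - 25992) = (47327 - 11030)*(4 - 25992) = 36297*(-25988) = -943286436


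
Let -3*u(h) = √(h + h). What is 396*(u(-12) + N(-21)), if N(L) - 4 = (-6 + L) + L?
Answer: -17424 - 264*I*√6 ≈ -17424.0 - 646.67*I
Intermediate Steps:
N(L) = -2 + 2*L (N(L) = 4 + ((-6 + L) + L) = 4 + (-6 + 2*L) = -2 + 2*L)
u(h) = -√2*√h/3 (u(h) = -√(h + h)/3 = -√2*√h/3)
396*(u(-12) + N(-21)) = 396*(-√2*√(-12)/3 + (-2 + 2*(-21))) = 396*(-√2*2*I*√3/3 + (-2 - 42)) = 396*(-2*I*√6/3 - 44) = 396*(-44 - 2*I*√6/3) = -17424 - 264*I*√6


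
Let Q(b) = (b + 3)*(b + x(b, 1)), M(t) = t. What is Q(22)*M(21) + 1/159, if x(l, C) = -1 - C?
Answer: 1669501/159 ≈ 10500.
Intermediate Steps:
Q(b) = (-2 + b)*(3 + b) (Q(b) = (b + 3)*(b + (-1 - 1*1)) = (3 + b)*(b + (-1 - 1)) = (3 + b)*(b - 2) = (3 + b)*(-2 + b) = (-2 + b)*(3 + b))
Q(22)*M(21) + 1/159 = (-6 + 22 + 22²)*21 + 1/159 = (-6 + 22 + 484)*21 + 1/159 = 500*21 + 1/159 = 10500 + 1/159 = 1669501/159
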